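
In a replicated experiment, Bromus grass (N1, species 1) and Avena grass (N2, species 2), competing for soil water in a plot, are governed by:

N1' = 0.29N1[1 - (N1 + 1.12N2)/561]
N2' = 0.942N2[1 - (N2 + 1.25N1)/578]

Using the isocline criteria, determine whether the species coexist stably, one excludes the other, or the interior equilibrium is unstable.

unstable coexistence (outcome depends on initial conditions)

Compare the nullcline intercepts: K1/α12 = 561/1.12 = 501 < K2 = 578; K2/α21 = 578/1.25 = 462 < K1 = 561.
Since both are reversed, neither can invade when rare; the interior point is a saddle.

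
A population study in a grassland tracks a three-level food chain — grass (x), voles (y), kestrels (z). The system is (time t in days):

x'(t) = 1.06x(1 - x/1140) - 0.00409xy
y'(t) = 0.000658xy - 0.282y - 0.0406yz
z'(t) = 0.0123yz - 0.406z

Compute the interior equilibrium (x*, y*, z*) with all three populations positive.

x* ≈ 995, y* ≈ 33, z* ≈ 9.18

From dz/dt = 0: 0.0123y* = 0.406, so y* = 33.
From dx/dt = 0: 1.06(1 - x*/1140) = 0.00409·33, giving x* = 1140·(1 - 0.127) = 995.
From dy/dt = 0: 0.000658·995 - 0.282 = 0.0406z*, so z* = 0.373/0.0406 = 9.18.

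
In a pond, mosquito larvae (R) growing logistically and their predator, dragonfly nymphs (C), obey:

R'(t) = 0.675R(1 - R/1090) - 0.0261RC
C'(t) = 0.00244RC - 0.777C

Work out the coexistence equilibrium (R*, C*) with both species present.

R* ≈ 318, C* ≈ 18.3

From dC/dt = 0 with C > 0: 0.00244R* = 0.777, so R* = 318.
Substitute into dR/dt = 0: 0.675(1 - 318/1090) = 0.0261C*.
The bracket is 0.708, giving C* = 0.478/0.0261 = 18.3.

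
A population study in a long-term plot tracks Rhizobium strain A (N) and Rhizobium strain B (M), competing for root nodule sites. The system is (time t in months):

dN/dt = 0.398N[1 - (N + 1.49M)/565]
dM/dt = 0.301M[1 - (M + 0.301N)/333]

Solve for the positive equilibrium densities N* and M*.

N* ≈ 125, M* ≈ 295

Setting both brackets to zero gives the nullclines N + 1.49M = 565 and 0.301N + M = 333.
Substituting M = 333 - 0.301N into the first: N(1 - 1.49·0.301) = 565 - 1.49·333.
So N* = 68.8/0.552 = 125, and then M* = 333 - 0.301·125 = 295.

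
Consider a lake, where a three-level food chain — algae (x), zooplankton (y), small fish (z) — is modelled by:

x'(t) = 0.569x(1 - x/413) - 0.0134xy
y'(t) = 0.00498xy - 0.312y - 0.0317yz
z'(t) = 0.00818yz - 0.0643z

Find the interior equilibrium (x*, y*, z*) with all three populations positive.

x* ≈ 337, y* ≈ 7.86, z* ≈ 43

From dz/dt = 0: 0.00818y* = 0.0643, so y* = 7.86.
From dx/dt = 0: 0.569(1 - x*/413) = 0.0134·7.86, giving x* = 413·(1 - 0.185) = 337.
From dy/dt = 0: 0.00498·337 - 0.312 = 0.0317z*, so z* = 1.36/0.0317 = 43.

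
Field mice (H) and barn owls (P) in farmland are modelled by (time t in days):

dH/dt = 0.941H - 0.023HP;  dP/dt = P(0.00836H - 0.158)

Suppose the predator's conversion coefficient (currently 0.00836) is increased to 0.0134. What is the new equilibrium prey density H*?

At the interior fixed point, setting dP/dt = 0 with P > 0 fixes H* = (predator death rate)/(HP coefficient) — independent of the other coefficients.
With the change, H* = 0.158/0.0134 = 11.8; it falls from 18.9.

H* ≈ 11.8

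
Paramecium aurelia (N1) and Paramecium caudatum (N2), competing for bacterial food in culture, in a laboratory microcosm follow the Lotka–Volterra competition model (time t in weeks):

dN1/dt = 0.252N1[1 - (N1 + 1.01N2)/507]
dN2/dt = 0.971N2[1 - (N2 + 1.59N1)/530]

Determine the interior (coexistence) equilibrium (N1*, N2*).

Setting both brackets to zero gives the nullclines N1 + 1.01N2 = 507 and 1.59N1 + N2 = 530.
Substituting N2 = 530 - 1.59N1 into the first: N1(1 - 1.01·1.59) = 507 - 1.01·530.
So N1* = -28.3/-0.606 = 46.7, and then N2* = 530 - 1.59·46.7 = 456.

N1* ≈ 46.7, N2* ≈ 456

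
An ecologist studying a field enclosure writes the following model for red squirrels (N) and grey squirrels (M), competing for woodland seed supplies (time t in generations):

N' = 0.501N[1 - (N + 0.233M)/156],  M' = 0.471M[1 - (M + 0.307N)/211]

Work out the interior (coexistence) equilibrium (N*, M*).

Setting both brackets to zero gives the nullclines N + 0.233M = 156 and 0.307N + M = 211.
Substituting M = 211 - 0.307N into the first: N(1 - 0.233·0.307) = 156 - 0.233·211.
So N* = 107/0.928 = 115, and then M* = 211 - 0.307·115 = 176.

N* ≈ 115, M* ≈ 176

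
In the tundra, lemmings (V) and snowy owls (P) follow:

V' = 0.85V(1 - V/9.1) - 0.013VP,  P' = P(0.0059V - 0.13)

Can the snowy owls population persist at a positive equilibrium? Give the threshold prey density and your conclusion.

Threshold V = 22; K < 22, so no, the predator goes extinct.

The predator equation gives dP/dt > 0 only when V > 0.13/0.0059 = 22.
Without the predator, V → K = 9.1. Since 9.1 < 22, the predator cannot invade.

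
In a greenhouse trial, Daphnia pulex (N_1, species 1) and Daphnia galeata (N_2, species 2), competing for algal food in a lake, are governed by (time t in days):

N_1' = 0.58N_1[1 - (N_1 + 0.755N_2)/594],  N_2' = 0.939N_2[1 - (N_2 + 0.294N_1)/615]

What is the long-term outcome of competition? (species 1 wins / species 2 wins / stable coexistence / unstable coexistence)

Compare the nullcline intercepts: K1/α12 = 594/0.755 = 787 > K2 = 615; K2/α21 = 615/0.294 = 2090 > K1 = 594.
Since both inequalities hold, each species can invade when rare, so the interior equilibrium is stable.

stable coexistence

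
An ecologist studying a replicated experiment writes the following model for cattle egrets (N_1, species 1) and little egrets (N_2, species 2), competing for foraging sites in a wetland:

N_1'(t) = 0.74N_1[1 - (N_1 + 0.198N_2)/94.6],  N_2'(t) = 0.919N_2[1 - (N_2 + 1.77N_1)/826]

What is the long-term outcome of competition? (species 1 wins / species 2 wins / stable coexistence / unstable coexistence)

species 2 excludes species 1

Compare the nullcline intercepts: K1/α12 = 94.6/0.198 = 478 < K2 = 826; K2/α21 = 826/1.77 = 467 > K1 = 94.6.
Since the inequalities point opposite ways, species 2 can invade but species 1 cannot.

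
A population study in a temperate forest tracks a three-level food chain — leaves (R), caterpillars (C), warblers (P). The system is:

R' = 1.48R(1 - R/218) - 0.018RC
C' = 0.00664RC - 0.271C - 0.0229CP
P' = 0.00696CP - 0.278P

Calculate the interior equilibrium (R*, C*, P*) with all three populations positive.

R* ≈ 112, C* ≈ 39.9, P* ≈ 20.7

From dP/dt = 0: 0.00696C* = 0.278, so C* = 39.9.
From dR/dt = 0: 1.48(1 - R*/218) = 0.018·39.9, giving R* = 218·(1 - 0.486) = 112.
From dC/dt = 0: 0.00664·112 - 0.271 = 0.0229P*, so P* = 0.473/0.0229 = 20.7.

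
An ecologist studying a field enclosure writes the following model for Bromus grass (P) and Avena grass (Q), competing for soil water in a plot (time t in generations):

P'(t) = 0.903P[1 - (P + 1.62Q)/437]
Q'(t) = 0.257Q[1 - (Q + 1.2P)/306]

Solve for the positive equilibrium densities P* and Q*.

P* ≈ 62.2, Q* ≈ 231

Setting both brackets to zero gives the nullclines P + 1.62Q = 437 and 1.2P + Q = 306.
Substituting Q = 306 - 1.2P into the first: P(1 - 1.62·1.2) = 437 - 1.62·306.
So P* = -58.7/-0.944 = 62.2, and then Q* = 306 - 1.2·62.2 = 231.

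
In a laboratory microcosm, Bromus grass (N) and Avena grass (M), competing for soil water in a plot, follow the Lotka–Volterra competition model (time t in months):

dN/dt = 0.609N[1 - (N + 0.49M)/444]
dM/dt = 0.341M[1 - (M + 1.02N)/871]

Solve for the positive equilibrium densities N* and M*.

N* ≈ 34.4, M* ≈ 836

Setting both brackets to zero gives the nullclines N + 0.49M = 444 and 1.02N + M = 871.
Substituting M = 871 - 1.02N into the first: N(1 - 0.49·1.02) = 444 - 0.49·871.
So N* = 17.2/0.5 = 34.4, and then M* = 871 - 1.02·34.4 = 836.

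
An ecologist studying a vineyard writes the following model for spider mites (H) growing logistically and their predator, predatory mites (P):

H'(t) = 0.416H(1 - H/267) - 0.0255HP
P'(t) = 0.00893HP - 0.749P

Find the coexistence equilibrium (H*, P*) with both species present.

From dP/dt = 0 with P > 0: 0.00893H* = 0.749, so H* = 83.9.
Substitute into dH/dt = 0: 0.416(1 - 83.9/267) = 0.0255P*.
The bracket is 0.686, giving P* = 0.285/0.0255 = 11.2.

H* ≈ 83.9, P* ≈ 11.2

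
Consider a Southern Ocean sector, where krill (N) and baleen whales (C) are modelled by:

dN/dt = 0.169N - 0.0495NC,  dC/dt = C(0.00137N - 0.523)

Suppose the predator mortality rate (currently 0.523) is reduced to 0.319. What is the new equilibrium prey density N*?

N* ≈ 233

At the interior fixed point, setting dC/dt = 0 with C > 0 fixes N* = (predator death rate)/(NC coefficient) — independent of the other coefficients.
With the change, N* = 0.319/0.00137 = 233; it falls from 382.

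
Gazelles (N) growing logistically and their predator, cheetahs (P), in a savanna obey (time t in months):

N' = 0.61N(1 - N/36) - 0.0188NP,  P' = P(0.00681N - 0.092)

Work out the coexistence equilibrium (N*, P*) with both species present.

N* ≈ 13.5, P* ≈ 20.3

From dP/dt = 0 with P > 0: 0.00681N* = 0.092, so N* = 13.5.
Substitute into dN/dt = 0: 0.61(1 - 13.5/36) = 0.0188P*.
The bracket is 0.625, giving P* = 0.381/0.0188 = 20.3.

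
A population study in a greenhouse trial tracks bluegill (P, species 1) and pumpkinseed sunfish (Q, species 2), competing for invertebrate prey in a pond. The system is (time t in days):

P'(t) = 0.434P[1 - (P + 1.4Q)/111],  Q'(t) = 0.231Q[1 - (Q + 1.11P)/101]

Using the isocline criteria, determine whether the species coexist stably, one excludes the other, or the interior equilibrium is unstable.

Compare the nullcline intercepts: K1/α12 = 111/1.4 = 79.3 < K2 = 101; K2/α21 = 101/1.11 = 91 < K1 = 111.
Since both are reversed, neither can invade when rare; the interior point is a saddle.

unstable coexistence (outcome depends on initial conditions)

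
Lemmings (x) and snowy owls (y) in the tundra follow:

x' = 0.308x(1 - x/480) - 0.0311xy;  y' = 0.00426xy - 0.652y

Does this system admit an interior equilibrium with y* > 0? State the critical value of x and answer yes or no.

The predator equation gives dy/dt > 0 only when x > 0.652/0.00426 = 153.
Without the predator, x → K = 480. Since 480 > 153, the predator can invade and persist.

Threshold x = 153; K > 153, so yes, the predator persists.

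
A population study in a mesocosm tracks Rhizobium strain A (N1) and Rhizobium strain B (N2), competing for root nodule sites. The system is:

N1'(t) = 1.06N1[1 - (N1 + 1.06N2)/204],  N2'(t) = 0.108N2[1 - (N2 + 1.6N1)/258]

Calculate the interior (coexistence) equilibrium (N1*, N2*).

Setting both brackets to zero gives the nullclines N1 + 1.06N2 = 204 and 1.6N1 + N2 = 258.
Substituting N2 = 258 - 1.6N1 into the first: N1(1 - 1.06·1.6) = 204 - 1.06·258.
So N1* = -69.5/-0.696 = 99.8, and then N2* = 258 - 1.6·99.8 = 98.3.

N1* ≈ 99.8, N2* ≈ 98.3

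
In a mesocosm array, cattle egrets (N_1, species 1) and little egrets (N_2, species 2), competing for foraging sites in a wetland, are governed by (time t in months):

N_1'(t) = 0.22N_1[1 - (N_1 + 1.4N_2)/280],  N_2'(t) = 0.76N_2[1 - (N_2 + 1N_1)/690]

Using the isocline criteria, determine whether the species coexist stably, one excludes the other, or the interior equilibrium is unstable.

species 2 excludes species 1

Compare the nullcline intercepts: K1/α12 = 280/1.4 = 200 < K2 = 690; K2/α21 = 690/1 = 690 > K1 = 280.
Since the inequalities point opposite ways, species 2 can invade but species 1 cannot.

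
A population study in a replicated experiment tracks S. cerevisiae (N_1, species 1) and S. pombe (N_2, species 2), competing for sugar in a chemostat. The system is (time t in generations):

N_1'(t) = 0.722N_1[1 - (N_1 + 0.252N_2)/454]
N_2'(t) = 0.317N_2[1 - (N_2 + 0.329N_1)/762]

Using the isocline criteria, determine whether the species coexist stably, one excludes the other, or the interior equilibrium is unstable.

stable coexistence

Compare the nullcline intercepts: K1/α12 = 454/0.252 = 1800 > K2 = 762; K2/α21 = 762/0.329 = 2320 > K1 = 454.
Since both inequalities hold, each species can invade when rare, so the interior equilibrium is stable.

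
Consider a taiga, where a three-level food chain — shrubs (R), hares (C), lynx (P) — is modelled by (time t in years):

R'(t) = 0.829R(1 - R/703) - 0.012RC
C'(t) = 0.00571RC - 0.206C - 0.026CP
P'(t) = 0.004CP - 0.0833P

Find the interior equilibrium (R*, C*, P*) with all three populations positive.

From dP/dt = 0: 0.004C* = 0.0833, so C* = 20.8.
From dR/dt = 0: 0.829(1 - R*/703) = 0.012·20.8, giving R* = 703·(1 - 0.301) = 491.
From dC/dt = 0: 0.00571·491 - 0.206 = 0.026P*, so P* = 2.6/0.026 = 99.9.

R* ≈ 491, C* ≈ 20.8, P* ≈ 99.9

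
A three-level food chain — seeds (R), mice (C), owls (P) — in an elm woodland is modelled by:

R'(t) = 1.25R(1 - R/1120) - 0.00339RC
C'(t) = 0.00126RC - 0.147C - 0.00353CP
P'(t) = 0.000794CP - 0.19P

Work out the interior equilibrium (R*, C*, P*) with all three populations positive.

R* ≈ 393, C* ≈ 239, P* ≈ 98.7

From dP/dt = 0: 0.000794C* = 0.19, so C* = 239.
From dR/dt = 0: 1.25(1 - R*/1120) = 0.00339·239, giving R* = 1120·(1 - 0.649) = 393.
From dC/dt = 0: 0.00126·393 - 0.147 = 0.00353P*, so P* = 0.348/0.00353 = 98.7.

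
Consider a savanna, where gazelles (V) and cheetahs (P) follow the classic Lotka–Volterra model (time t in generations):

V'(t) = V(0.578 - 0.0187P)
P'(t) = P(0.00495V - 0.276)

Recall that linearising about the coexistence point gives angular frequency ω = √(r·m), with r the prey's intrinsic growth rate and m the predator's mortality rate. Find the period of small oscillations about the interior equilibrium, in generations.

Here r = 0.578 and m = 0.276, so r·m = 0.16.
ω = √0.16 = 0.399 per generation, hence T = 2π/ω ≈ 15.7 generations.

T ≈ 15.7 generations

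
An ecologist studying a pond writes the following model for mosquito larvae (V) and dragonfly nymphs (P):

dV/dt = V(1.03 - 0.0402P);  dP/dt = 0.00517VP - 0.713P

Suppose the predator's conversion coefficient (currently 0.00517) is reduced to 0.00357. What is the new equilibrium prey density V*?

At the interior fixed point, setting dP/dt = 0 with P > 0 fixes V* = (predator death rate)/(VP coefficient) — independent of the other coefficients.
With the change, V* = 0.713/0.00357 = 200; it rises from 138.

V* ≈ 200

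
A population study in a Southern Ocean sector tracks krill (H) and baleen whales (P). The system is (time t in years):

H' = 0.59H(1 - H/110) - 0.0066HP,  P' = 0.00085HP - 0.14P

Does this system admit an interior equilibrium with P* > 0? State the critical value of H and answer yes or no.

The predator equation gives dP/dt > 0 only when H > 0.14/0.00085 = 165.
Without the predator, H → K = 110. Since 110 < 165, the predator cannot invade.

Threshold H = 165; K < 165, so no, the predator goes extinct.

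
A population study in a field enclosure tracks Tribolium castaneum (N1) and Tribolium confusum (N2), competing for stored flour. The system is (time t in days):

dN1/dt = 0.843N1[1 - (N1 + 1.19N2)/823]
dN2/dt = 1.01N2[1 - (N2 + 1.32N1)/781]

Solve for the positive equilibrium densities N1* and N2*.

Setting both brackets to zero gives the nullclines N1 + 1.19N2 = 823 and 1.32N1 + N2 = 781.
Substituting N2 = 781 - 1.32N1 into the first: N1(1 - 1.19·1.32) = 823 - 1.19·781.
So N1* = -106/-0.571 = 186, and then N2* = 781 - 1.32·186 = 535.

N1* ≈ 186, N2* ≈ 535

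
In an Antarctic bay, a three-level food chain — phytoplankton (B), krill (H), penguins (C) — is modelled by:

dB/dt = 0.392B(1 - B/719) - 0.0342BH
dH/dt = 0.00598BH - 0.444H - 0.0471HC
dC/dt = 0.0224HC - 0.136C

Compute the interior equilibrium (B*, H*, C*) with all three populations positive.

B* ≈ 338, H* ≈ 6.07, C* ≈ 33.5

From dC/dt = 0: 0.0224H* = 0.136, so H* = 6.07.
From dB/dt = 0: 0.392(1 - B*/719) = 0.0342·6.07, giving B* = 719·(1 - 0.53) = 338.
From dH/dt = 0: 0.00598·338 - 0.444 = 0.0471C*, so C* = 1.58/0.0471 = 33.5.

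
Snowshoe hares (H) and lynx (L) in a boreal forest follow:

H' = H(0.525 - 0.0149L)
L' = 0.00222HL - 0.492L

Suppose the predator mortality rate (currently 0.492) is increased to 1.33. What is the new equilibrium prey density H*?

At the interior fixed point, setting dL/dt = 0 with L > 0 fixes H* = (predator death rate)/(HL coefficient) — independent of the other coefficients.
With the change, H* = 1.33/0.00222 = 599; it rises from 222.

H* ≈ 599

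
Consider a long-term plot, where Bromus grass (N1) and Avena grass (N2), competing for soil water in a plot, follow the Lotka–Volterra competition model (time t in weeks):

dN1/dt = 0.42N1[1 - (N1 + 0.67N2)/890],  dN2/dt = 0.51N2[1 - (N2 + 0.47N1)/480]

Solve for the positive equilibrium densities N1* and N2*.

Setting both brackets to zero gives the nullclines N1 + 0.67N2 = 890 and 0.47N1 + N2 = 480.
Substituting N2 = 480 - 0.47N1 into the first: N1(1 - 0.67·0.47) = 890 - 0.67·480.
So N1* = 568/0.685 = 830, and then N2* = 480 - 0.47·830 = 90.1.

N1* ≈ 830, N2* ≈ 90.1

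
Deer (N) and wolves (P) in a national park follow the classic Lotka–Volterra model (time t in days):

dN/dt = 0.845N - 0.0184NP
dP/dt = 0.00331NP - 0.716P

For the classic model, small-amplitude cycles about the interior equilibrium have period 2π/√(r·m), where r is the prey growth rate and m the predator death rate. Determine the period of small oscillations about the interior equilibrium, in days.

Here r = 0.845 and m = 0.716, so r·m = 0.605.
ω = √0.605 = 0.778 per day, hence T = 2π/ω ≈ 8.08 days.

T ≈ 8.08 days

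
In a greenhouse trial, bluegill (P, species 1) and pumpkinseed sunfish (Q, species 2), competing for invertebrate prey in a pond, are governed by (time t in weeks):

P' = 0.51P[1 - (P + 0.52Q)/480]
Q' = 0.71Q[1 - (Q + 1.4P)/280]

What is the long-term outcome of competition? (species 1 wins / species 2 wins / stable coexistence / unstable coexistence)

species 1 excludes species 2

Compare the nullcline intercepts: K1/α12 = 480/0.52 = 923 > K2 = 280; K2/α21 = 280/1.4 = 200 < K1 = 480.
Since the inequalities point opposite ways, species 1 can invade but species 2 cannot.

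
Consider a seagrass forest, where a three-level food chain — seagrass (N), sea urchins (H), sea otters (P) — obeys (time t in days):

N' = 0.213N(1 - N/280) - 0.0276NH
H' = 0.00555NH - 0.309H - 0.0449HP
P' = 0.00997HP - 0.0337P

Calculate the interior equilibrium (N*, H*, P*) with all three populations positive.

From dP/dt = 0: 0.00997H* = 0.0337, so H* = 3.38.
From dN/dt = 0: 0.213(1 - N*/280) = 0.0276·3.38, giving N* = 280·(1 - 0.438) = 157.
From dH/dt = 0: 0.00555·157 - 0.309 = 0.0449P*, so P* = 0.564/0.0449 = 12.6.

N* ≈ 157, H* ≈ 3.38, P* ≈ 12.6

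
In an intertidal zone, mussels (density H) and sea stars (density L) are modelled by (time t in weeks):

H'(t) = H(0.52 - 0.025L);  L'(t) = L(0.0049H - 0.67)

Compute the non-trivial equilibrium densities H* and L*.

H* ≈ 137, L* ≈ 20.8

Set dL/dt = 0 with L > 0: 0.0049H - 0.67 = 0, so H* = 0.67/0.0049 = 137.
Set dH/dt = 0 with H > 0: 0.52 - 0.025L = 0, so L* = 0.52/0.025 = 20.8.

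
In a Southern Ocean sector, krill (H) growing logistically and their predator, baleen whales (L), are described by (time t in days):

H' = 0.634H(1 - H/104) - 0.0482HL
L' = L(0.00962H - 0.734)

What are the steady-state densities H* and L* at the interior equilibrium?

H* ≈ 76.3, L* ≈ 3.5

From dL/dt = 0 with L > 0: 0.00962H* = 0.734, so H* = 76.3.
Substitute into dH/dt = 0: 0.634(1 - 76.3/104) = 0.0482L*.
The bracket is 0.266, giving L* = 0.169/0.0482 = 3.5.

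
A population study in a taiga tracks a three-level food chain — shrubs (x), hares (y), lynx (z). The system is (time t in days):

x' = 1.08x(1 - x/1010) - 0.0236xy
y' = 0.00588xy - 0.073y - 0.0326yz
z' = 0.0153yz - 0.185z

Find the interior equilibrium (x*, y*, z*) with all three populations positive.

x* ≈ 743, y* ≈ 12.1, z* ≈ 132

From dz/dt = 0: 0.0153y* = 0.185, so y* = 12.1.
From dx/dt = 0: 1.08(1 - x*/1010) = 0.0236·12.1, giving x* = 1010·(1 - 0.264) = 743.
From dy/dt = 0: 0.00588·743 - 0.073 = 0.0326z*, so z* = 4.3/0.0326 = 132.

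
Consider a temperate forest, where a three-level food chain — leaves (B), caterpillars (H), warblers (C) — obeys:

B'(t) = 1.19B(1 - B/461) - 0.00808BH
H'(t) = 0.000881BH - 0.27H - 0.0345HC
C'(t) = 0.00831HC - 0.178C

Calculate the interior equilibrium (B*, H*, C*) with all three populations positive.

From dC/dt = 0: 0.00831H* = 0.178, so H* = 21.4.
From dB/dt = 0: 1.19(1 - B*/461) = 0.00808·21.4, giving B* = 461·(1 - 0.145) = 394.
From dH/dt = 0: 0.000881·394 - 0.27 = 0.0345C*, so C* = 0.0771/0.0345 = 2.23.

B* ≈ 394, H* ≈ 21.4, C* ≈ 2.23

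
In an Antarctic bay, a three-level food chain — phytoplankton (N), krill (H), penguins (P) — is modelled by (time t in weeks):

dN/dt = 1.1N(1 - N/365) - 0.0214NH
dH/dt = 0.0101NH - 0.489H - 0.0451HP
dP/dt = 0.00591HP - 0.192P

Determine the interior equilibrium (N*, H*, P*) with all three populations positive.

N* ≈ 134, H* ≈ 32.5, P* ≈ 19.2

From dP/dt = 0: 0.00591H* = 0.192, so H* = 32.5.
From dN/dt = 0: 1.1(1 - N*/365) = 0.0214·32.5, giving N* = 365·(1 - 0.632) = 134.
From dH/dt = 0: 0.0101·134 - 0.489 = 0.0451P*, so P* = 0.868/0.0451 = 19.2.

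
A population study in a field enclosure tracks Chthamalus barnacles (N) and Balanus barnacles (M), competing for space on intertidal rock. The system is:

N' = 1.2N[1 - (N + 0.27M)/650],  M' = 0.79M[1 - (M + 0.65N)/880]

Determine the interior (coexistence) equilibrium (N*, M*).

Setting both brackets to zero gives the nullclines N + 0.27M = 650 and 0.65N + M = 880.
Substituting M = 880 - 0.65N into the first: N(1 - 0.27·0.65) = 650 - 0.27·880.
So N* = 412/0.825 = 500, and then M* = 880 - 0.65·500 = 555.

N* ≈ 500, M* ≈ 555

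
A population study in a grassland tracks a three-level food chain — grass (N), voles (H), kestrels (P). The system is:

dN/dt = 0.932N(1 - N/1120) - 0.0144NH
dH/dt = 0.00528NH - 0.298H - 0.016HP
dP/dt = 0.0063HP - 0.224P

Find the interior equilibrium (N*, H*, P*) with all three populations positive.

From dP/dt = 0: 0.0063H* = 0.224, so H* = 35.6.
From dN/dt = 0: 0.932(1 - N*/1120) = 0.0144·35.6, giving N* = 1120·(1 - 0.549) = 505.
From dH/dt = 0: 0.00528·505 - 0.298 = 0.016P*, so P* = 2.37/0.016 = 148.

N* ≈ 505, H* ≈ 35.6, P* ≈ 148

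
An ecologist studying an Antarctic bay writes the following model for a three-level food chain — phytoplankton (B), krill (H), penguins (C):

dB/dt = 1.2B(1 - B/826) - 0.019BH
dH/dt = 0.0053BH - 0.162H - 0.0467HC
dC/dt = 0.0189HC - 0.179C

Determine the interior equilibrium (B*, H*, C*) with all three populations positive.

B* ≈ 702, H* ≈ 9.47, C* ≈ 76.2

From dC/dt = 0: 0.0189H* = 0.179, so H* = 9.47.
From dB/dt = 0: 1.2(1 - B*/826) = 0.019·9.47, giving B* = 826·(1 - 0.15) = 702.
From dH/dt = 0: 0.0053·702 - 0.162 = 0.0467C*, so C* = 3.56/0.0467 = 76.2.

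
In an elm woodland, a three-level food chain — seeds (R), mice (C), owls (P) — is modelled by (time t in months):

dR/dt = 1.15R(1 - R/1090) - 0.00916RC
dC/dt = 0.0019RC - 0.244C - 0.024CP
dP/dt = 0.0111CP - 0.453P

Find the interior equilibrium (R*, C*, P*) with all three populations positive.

From dP/dt = 0: 0.0111C* = 0.453, so C* = 40.8.
From dR/dt = 0: 1.15(1 - R*/1090) = 0.00916·40.8, giving R* = 1090·(1 - 0.325) = 736.
From dC/dt = 0: 0.0019·736 - 0.244 = 0.024P*, so P* = 1.15/0.024 = 48.1.

R* ≈ 736, C* ≈ 40.8, P* ≈ 48.1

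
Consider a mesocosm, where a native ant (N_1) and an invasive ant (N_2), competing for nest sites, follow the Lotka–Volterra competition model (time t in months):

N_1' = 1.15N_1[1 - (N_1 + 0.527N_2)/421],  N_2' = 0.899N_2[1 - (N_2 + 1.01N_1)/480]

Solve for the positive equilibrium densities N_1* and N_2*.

Setting both brackets to zero gives the nullclines N_1 + 0.527N_2 = 421 and 1.01N_1 + N_2 = 480.
Substituting N_2 = 480 - 1.01N_1 into the first: N_1(1 - 0.527·1.01) = 421 - 0.527·480.
So N_1* = 168/0.468 = 359, and then N_2* = 480 - 1.01·359 = 117.

N_1* ≈ 359, N_2* ≈ 117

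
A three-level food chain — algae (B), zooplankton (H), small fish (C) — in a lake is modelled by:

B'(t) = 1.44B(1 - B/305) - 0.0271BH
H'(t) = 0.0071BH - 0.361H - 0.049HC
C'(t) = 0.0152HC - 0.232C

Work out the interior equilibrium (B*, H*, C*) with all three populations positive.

B* ≈ 217, H* ≈ 15.3, C* ≈ 24.1

From dC/dt = 0: 0.0152H* = 0.232, so H* = 15.3.
From dB/dt = 0: 1.44(1 - B*/305) = 0.0271·15.3, giving B* = 305·(1 - 0.287) = 217.
From dH/dt = 0: 0.0071·217 - 0.361 = 0.049C*, so C* = 1.18/0.049 = 24.1.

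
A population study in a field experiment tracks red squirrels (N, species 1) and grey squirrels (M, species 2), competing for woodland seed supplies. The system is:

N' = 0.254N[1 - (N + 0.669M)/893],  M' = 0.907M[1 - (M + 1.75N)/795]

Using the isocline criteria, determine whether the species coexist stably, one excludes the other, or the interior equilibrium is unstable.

species 1 excludes species 2

Compare the nullcline intercepts: K1/α12 = 893/0.669 = 1330 > K2 = 795; K2/α21 = 795/1.75 = 454 < K1 = 893.
Since the inequalities point opposite ways, species 1 can invade but species 2 cannot.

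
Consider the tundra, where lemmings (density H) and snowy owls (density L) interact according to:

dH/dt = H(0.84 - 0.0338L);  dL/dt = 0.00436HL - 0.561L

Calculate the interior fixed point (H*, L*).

Set dL/dt = 0 with L > 0: 0.00436H - 0.561 = 0, so H* = 0.561/0.00436 = 129.
Set dH/dt = 0 with H > 0: 0.84 - 0.0338L = 0, so L* = 0.84/0.0338 = 24.9.

H* ≈ 129, L* ≈ 24.9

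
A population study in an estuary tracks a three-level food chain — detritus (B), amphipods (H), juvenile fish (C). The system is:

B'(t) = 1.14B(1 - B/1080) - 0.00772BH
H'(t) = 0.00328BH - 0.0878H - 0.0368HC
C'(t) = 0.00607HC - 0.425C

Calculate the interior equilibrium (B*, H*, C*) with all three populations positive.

B* ≈ 568, H* ≈ 70, C* ≈ 48.2

From dC/dt = 0: 0.00607H* = 0.425, so H* = 70.
From dB/dt = 0: 1.14(1 - B*/1080) = 0.00772·70, giving B* = 1080·(1 - 0.474) = 568.
From dH/dt = 0: 0.00328·568 - 0.0878 = 0.0368C*, so C* = 1.77/0.0368 = 48.2.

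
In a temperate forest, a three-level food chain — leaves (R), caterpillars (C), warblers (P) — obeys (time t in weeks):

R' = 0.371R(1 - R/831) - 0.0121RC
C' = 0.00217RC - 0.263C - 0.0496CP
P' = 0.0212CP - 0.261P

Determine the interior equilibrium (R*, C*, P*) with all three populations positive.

R* ≈ 497, C* ≈ 12.3, P* ≈ 16.5

From dP/dt = 0: 0.0212C* = 0.261, so C* = 12.3.
From dR/dt = 0: 0.371(1 - R*/831) = 0.0121·12.3, giving R* = 831·(1 - 0.402) = 497.
From dC/dt = 0: 0.00217·497 - 0.263 = 0.0496P*, so P* = 0.816/0.0496 = 16.5.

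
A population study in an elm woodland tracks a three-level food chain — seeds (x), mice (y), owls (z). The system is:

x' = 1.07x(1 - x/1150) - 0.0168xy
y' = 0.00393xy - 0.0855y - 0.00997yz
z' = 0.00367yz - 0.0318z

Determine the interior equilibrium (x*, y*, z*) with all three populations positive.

x* ≈ 994, y* ≈ 8.66, z* ≈ 383

From dz/dt = 0: 0.00367y* = 0.0318, so y* = 8.66.
From dx/dt = 0: 1.07(1 - x*/1150) = 0.0168·8.66, giving x* = 1150·(1 - 0.136) = 994.
From dy/dt = 0: 0.00393·994 - 0.0855 = 0.00997z*, so z* = 3.82/0.00997 = 383.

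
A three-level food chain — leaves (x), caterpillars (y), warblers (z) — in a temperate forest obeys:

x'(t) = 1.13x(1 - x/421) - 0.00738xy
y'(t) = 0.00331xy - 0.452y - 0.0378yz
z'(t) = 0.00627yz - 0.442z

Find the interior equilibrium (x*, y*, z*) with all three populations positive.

x* ≈ 227, y* ≈ 70.5, z* ≈ 7.93

From dz/dt = 0: 0.00627y* = 0.442, so y* = 70.5.
From dx/dt = 0: 1.13(1 - x*/421) = 0.00738·70.5, giving x* = 421·(1 - 0.46) = 227.
From dy/dt = 0: 0.00331·227 - 0.452 = 0.0378z*, so z* = 0.3/0.0378 = 7.93.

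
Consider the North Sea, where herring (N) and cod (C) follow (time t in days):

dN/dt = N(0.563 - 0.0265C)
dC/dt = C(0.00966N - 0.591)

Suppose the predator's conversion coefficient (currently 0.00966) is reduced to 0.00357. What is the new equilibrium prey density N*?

N* ≈ 166

At the interior fixed point, setting dC/dt = 0 with C > 0 fixes N* = (predator death rate)/(NC coefficient) — independent of the other coefficients.
With the change, N* = 0.591/0.00357 = 166; it rises from 61.2.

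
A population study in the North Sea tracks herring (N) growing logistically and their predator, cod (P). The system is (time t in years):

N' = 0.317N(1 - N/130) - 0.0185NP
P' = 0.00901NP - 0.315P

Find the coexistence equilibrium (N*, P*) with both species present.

From dP/dt = 0 with P > 0: 0.00901N* = 0.315, so N* = 35.
Substitute into dN/dt = 0: 0.317(1 - 35/130) = 0.0185P*.
The bracket is 0.731, giving P* = 0.232/0.0185 = 12.5.

N* ≈ 35, P* ≈ 12.5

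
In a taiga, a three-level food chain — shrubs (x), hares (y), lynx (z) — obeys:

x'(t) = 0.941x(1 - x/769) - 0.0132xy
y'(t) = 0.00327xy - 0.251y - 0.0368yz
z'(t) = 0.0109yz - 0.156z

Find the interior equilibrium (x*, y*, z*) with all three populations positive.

From dz/dt = 0: 0.0109y* = 0.156, so y* = 14.3.
From dx/dt = 0: 0.941(1 - x*/769) = 0.0132·14.3, giving x* = 769·(1 - 0.201) = 615.
From dy/dt = 0: 0.00327·615 - 0.251 = 0.0368z*, so z* = 1.76/0.0368 = 47.8.

x* ≈ 615, y* ≈ 14.3, z* ≈ 47.8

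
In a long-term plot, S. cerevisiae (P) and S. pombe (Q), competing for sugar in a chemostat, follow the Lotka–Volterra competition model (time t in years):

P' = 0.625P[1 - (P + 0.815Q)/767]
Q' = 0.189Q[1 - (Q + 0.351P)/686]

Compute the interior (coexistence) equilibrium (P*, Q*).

P* ≈ 291, Q* ≈ 584

Setting both brackets to zero gives the nullclines P + 0.815Q = 767 and 0.351P + Q = 686.
Substituting Q = 686 - 0.351P into the first: P(1 - 0.815·0.351) = 767 - 0.815·686.
So P* = 208/0.714 = 291, and then Q* = 686 - 0.351·291 = 584.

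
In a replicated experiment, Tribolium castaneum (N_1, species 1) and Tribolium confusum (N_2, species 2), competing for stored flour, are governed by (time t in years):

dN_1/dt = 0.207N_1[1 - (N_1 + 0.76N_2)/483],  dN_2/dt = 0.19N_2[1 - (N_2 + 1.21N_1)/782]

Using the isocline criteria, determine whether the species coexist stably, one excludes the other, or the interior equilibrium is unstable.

Compare the nullcline intercepts: K1/α12 = 483/0.76 = 636 < K2 = 782; K2/α21 = 782/1.21 = 646 > K1 = 483.
Since the inequalities point opposite ways, species 2 can invade but species 1 cannot.

species 2 excludes species 1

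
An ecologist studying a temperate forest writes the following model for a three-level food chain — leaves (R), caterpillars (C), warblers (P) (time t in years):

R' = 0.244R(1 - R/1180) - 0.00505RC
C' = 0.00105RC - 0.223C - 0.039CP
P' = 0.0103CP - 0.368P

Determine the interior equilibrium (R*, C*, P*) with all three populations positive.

From dP/dt = 0: 0.0103C* = 0.368, so C* = 35.7.
From dR/dt = 0: 0.244(1 - R*/1180) = 0.00505·35.7, giving R* = 1180·(1 - 0.739) = 307.
From dC/dt = 0: 0.00105·307 - 0.223 = 0.039P*, so P* = 0.0998/0.039 = 2.56.

R* ≈ 307, C* ≈ 35.7, P* ≈ 2.56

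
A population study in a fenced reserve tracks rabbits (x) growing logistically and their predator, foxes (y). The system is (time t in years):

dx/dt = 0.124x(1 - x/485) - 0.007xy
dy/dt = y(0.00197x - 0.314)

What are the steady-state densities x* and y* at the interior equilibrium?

From dy/dt = 0 with y > 0: 0.00197x* = 0.314, so x* = 159.
Substitute into dx/dt = 0: 0.124(1 - 159/485) = 0.007y*.
The bracket is 0.671, giving y* = 0.0832/0.007 = 11.9.

x* ≈ 159, y* ≈ 11.9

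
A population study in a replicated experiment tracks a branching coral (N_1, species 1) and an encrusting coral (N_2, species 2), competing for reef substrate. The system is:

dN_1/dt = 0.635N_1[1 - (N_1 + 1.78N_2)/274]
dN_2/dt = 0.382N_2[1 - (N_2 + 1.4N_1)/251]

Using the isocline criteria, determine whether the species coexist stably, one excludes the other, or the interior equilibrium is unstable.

Compare the nullcline intercepts: K1/α12 = 274/1.78 = 154 < K2 = 251; K2/α21 = 251/1.4 = 179 < K1 = 274.
Since both are reversed, neither can invade when rare; the interior point is a saddle.

unstable coexistence (outcome depends on initial conditions)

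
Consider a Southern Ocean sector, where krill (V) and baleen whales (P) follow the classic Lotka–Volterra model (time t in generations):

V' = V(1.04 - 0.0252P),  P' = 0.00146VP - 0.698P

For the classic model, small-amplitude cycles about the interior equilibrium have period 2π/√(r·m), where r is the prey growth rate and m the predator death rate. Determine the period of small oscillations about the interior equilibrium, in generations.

T ≈ 7.37 generations

Here r = 1.04 and m = 0.698, so r·m = 0.726.
ω = √0.726 = 0.852 per generation, hence T = 2π/ω ≈ 7.37 generations.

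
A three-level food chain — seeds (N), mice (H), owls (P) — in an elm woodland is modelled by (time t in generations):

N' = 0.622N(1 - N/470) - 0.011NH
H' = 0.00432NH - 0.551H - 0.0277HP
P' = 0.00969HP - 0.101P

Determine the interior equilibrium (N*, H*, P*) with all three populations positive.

From dP/dt = 0: 0.00969H* = 0.101, so H* = 10.4.
From dN/dt = 0: 0.622(1 - N*/470) = 0.011·10.4, giving N* = 470·(1 - 0.184) = 383.
From dH/dt = 0: 0.00432·383 - 0.551 = 0.0277P*, so P* = 1.11/0.0277 = 39.9.

N* ≈ 383, H* ≈ 10.4, P* ≈ 39.9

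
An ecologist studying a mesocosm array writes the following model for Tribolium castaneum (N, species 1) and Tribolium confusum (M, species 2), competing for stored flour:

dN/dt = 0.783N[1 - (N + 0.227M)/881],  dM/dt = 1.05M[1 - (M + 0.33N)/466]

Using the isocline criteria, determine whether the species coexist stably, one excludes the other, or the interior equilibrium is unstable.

stable coexistence

Compare the nullcline intercepts: K1/α12 = 881/0.227 = 3880 > K2 = 466; K2/α21 = 466/0.33 = 1410 > K1 = 881.
Since both inequalities hold, each species can invade when rare, so the interior equilibrium is stable.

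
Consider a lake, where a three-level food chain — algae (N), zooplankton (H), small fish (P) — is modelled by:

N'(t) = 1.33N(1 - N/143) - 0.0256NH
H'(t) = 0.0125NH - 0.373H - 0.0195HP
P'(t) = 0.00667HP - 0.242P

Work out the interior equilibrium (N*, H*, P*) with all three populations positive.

N* ≈ 43.1, H* ≈ 36.3, P* ≈ 8.52

From dP/dt = 0: 0.00667H* = 0.242, so H* = 36.3.
From dN/dt = 0: 1.33(1 - N*/143) = 0.0256·36.3, giving N* = 143·(1 - 0.698) = 43.1.
From dH/dt = 0: 0.0125·43.1 - 0.373 = 0.0195P*, so P* = 0.166/0.0195 = 8.52.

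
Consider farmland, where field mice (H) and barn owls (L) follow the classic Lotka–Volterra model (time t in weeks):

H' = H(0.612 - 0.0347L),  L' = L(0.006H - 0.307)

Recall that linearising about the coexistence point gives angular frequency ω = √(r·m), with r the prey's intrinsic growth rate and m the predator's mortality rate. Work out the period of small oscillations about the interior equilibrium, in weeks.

Here r = 0.612 and m = 0.307, so r·m = 0.188.
ω = √0.188 = 0.433 per week, hence T = 2π/ω ≈ 14.5 weeks.

T ≈ 14.5 weeks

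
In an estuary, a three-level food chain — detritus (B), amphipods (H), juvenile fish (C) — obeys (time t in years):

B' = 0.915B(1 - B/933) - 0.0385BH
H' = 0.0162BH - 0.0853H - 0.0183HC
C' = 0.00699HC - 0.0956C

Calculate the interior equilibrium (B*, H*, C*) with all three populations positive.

From dC/dt = 0: 0.00699H* = 0.0956, so H* = 13.7.
From dB/dt = 0: 0.915(1 - B*/933) = 0.0385·13.7, giving B* = 933·(1 - 0.575) = 396.
From dH/dt = 0: 0.0162·396 - 0.0853 = 0.0183C*, so C* = 6.33/0.0183 = 346.

B* ≈ 396, H* ≈ 13.7, C* ≈ 346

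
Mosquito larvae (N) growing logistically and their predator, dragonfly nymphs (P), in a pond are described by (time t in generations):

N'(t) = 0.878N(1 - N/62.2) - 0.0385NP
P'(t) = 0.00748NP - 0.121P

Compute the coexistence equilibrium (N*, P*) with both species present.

From dP/dt = 0 with P > 0: 0.00748N* = 0.121, so N* = 16.2.
Substitute into dN/dt = 0: 0.878(1 - 16.2/62.2) = 0.0385P*.
The bracket is 0.74, giving P* = 0.65/0.0385 = 16.9.

N* ≈ 16.2, P* ≈ 16.9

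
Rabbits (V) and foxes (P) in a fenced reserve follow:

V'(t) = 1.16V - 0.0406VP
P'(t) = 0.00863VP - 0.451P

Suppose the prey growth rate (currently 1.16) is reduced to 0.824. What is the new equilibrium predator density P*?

P* ≈ 20.3

At the interior fixed point, setting dV/dt = 0 with V > 0 fixes P* = (prey growth rate)/(VP coefficient) — independent of the other coefficients.
With the change, P* = 0.824/0.0406 = 20.3; it falls from 28.6.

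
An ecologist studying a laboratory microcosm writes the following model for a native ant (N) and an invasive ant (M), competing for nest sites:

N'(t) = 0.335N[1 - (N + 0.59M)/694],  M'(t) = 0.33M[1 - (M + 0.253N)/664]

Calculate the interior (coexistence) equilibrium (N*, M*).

N* ≈ 355, M* ≈ 574

Setting both brackets to zero gives the nullclines N + 0.59M = 694 and 0.253N + M = 664.
Substituting M = 664 - 0.253N into the first: N(1 - 0.59·0.253) = 694 - 0.59·664.
So N* = 302/0.851 = 355, and then M* = 664 - 0.253·355 = 574.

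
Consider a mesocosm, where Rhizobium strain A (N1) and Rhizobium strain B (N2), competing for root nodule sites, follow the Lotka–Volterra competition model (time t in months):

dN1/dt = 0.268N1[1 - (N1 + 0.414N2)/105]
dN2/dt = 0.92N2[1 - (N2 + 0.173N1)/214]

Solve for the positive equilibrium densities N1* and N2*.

N1* ≈ 17.7, N2* ≈ 211

Setting both brackets to zero gives the nullclines N1 + 0.414N2 = 105 and 0.173N1 + N2 = 214.
Substituting N2 = 214 - 0.173N1 into the first: N1(1 - 0.414·0.173) = 105 - 0.414·214.
So N1* = 16.4/0.928 = 17.7, and then N2* = 214 - 0.173·17.7 = 211.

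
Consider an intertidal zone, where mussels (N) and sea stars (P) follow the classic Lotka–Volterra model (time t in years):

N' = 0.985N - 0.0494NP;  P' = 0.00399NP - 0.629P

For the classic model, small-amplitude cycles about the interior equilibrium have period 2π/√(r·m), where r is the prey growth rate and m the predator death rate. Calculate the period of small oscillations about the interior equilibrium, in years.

Here r = 0.985 and m = 0.629, so r·m = 0.62.
ω = √0.62 = 0.787 per year, hence T = 2π/ω ≈ 7.98 years.

T ≈ 7.98 years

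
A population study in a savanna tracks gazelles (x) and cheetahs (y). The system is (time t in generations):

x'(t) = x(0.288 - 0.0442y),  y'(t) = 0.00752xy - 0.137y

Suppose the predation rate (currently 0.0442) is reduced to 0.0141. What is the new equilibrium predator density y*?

At the interior fixed point, setting dx/dt = 0 with x > 0 fixes y* = (prey growth rate)/(xy coefficient) — independent of the other coefficients.
With the change, y* = 0.288/0.0141 = 20.4; it rises from 6.52.

y* ≈ 20.4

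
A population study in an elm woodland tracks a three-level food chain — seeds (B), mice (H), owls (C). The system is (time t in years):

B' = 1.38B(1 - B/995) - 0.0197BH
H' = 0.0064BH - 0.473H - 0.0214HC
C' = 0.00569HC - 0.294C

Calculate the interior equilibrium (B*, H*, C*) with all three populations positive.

B* ≈ 261, H* ≈ 51.7, C* ≈ 56

From dC/dt = 0: 0.00569H* = 0.294, so H* = 51.7.
From dB/dt = 0: 1.38(1 - B*/995) = 0.0197·51.7, giving B* = 995·(1 - 0.738) = 261.
From dH/dt = 0: 0.0064·261 - 0.473 = 0.0214C*, so C* = 1.2/0.0214 = 56.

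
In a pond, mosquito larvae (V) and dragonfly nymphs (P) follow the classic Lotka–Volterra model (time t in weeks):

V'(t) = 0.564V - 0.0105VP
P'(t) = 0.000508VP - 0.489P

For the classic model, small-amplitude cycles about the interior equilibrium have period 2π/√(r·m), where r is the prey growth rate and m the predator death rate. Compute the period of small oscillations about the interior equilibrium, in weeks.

T ≈ 12 weeks

Here r = 0.564 and m = 0.489, so r·m = 0.276.
ω = √0.276 = 0.525 per week, hence T = 2π/ω ≈ 12 weeks.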